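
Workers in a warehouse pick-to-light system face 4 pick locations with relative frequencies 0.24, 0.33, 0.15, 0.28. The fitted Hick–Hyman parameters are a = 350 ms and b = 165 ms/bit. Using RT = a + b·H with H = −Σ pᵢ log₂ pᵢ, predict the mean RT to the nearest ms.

671 ms

Entropy contributions −pᵢ log₂ pᵢ: 0.4941, 0.5278, 0.4105, 0.5142; sum H = 1.9467 bits.
RT = a + bH = 350 + 165·1.9467 = 671.21 ms.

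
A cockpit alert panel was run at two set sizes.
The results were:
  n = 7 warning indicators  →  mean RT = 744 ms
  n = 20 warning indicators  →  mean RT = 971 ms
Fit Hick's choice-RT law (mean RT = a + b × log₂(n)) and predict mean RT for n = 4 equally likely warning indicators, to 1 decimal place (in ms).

623.0 ms

Fit slope and intercept:
  b = (971 − 744) / (log₂ 20 − log₂ 7) = 227 / (4.3219 − 2.8074) = 149.877 ms/bit
  a = 744 − 149.877 × 2.8074 = 323.241 ms
Then RT(4) = 323.241 + 149.877 × log₂ 4 = 323.241 + 149.877 × 2 ≈ 622.996 ms.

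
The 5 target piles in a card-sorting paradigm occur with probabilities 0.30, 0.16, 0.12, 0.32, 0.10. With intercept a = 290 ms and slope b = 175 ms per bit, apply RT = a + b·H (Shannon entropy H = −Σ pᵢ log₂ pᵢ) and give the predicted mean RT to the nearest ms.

H = 0.30·log₂(1/0.30) + 0.16·log₂(1/0.16) + 0.12·log₂(1/0.12) + 0.32·log₂(1/0.32) + 0.10·log₂(1/0.10) = 2.1694 bits.
RT = 290 + 175 × 2.1694 = 669.65 ms.

670 ms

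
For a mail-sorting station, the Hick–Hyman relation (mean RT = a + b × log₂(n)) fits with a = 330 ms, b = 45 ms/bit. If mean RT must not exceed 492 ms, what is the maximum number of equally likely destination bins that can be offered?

Set 330 + 45·log₂ n ≤ 492 → log₂ n ≤ (492 − 330)/45 = 3.6000.
So n ≤ 2^3.6000 = 12.126; the largest integer n is 12.

12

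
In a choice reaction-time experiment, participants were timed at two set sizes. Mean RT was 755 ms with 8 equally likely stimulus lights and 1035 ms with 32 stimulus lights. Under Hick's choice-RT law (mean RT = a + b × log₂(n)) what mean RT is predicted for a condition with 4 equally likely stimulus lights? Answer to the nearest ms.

Fit slope and intercept:
  b = (1035 − 755) / (log₂ 32 − log₂ 8) = 280 / (5 − 3) = 140 ms/bit
  a = 755 − 140 × 3 = 335 ms
Then RT(4) = 335 + 140 × log₂ 4 = 335 + 140 × 2 ≈ 615.000 ms.

615 ms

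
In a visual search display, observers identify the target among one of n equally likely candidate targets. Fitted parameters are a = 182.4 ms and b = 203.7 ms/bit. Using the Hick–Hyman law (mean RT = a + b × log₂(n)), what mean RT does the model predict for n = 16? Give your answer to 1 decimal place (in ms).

997.2 ms

log₂(16) = 4 bits, so RT = 182.4 + 203.7 × 4 ≈ 997.200 ms.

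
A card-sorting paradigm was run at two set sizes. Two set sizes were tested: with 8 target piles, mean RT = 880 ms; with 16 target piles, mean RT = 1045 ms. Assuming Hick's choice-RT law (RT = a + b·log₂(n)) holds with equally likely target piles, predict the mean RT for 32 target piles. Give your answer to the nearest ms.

1210 ms

Solve the two-equation system in a and b:
  b = (1045 − 880) / (log₂ 16 − log₂ 8) = 165 / (4 − 3) = 165 ms/bit
  a = 880 − 165 × 3 = 385 ms
Then RT(32) = 385 + 165 × log₂ 32 = 385 + 165 × 5 ≈ 1210.000 ms.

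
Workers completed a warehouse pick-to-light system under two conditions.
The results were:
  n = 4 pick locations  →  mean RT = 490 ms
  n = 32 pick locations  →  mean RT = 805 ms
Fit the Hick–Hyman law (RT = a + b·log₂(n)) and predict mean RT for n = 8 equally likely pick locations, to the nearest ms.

Solve the two-equation system in a and b:
  b = (805 − 490) / (log₂ 32 − log₂ 4) = 315 / (5 − 2) = 105 ms/bit
  a = 490 − 105 × 2 = 280 ms
Then RT(8) = 280 + 105 × log₂ 8 = 280 + 105 × 3 ≈ 595.000 ms.

595 ms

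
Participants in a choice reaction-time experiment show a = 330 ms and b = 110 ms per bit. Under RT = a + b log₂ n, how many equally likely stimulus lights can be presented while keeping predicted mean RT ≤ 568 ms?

4

110·log₂ n ≤ 568 − 330 = 238, giving log₂ n ≤ 2.1636 and n ≤ 4.480. The largest whole number is 4.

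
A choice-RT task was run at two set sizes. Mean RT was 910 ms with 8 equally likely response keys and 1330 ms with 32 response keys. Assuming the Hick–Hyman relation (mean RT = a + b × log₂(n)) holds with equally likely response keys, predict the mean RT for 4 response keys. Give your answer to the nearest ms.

700 ms

Fit slope and intercept:
  b = (1330 − 910) / (log₂ 32 − log₂ 8) = 420 / (5 − 3) = 210 ms/bit
  a = 910 − 210 × 3 = 280 ms
Then RT(4) = 280 + 210 × log₂ 4 = 280 + 210 × 2 ≈ 700.000 ms.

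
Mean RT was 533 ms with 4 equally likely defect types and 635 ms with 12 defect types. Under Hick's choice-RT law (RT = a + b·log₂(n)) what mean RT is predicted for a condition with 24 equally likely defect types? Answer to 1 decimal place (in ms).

699.4 ms

Fit slope and intercept:
  b = (635 − 533) / (log₂ 12 − log₂ 4) = 102 / (3.5850 − 2) = 64.355 ms/bit
  a = 533 − 64.355 × 2 = 404.290 ms
Then RT(24) = 404.290 + 64.355 × log₂ 24 = 404.290 + 64.355 × 4.5850 ≈ 699.355 ms.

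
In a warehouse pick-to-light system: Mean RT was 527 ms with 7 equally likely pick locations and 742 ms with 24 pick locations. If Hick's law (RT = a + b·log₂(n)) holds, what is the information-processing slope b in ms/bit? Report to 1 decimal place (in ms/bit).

b = (RT₂ − RT₁)/(log₂ n₂ − log₂ n₁) = (742 − 527)/(4.5850 − 2.8074) = 120.949 ms/bit.

120.9 ms/bit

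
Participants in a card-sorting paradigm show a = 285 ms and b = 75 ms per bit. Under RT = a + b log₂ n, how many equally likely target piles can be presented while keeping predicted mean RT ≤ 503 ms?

7

Set 285 + 75·log₂ n ≤ 503 → log₂ n ≤ (503 − 285)/75 = 2.9067.
So n ≤ 2^2.9067 = 7.499; the largest integer n is 7.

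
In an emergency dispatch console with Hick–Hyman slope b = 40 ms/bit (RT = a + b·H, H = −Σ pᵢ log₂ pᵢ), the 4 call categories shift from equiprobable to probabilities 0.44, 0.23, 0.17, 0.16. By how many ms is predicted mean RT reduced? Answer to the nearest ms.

The RT saving is b·ΔH. Equiprobable H₀ = log₂(4) = 2.0000 bits; with the given probabilities H = 1.8664 bits.
b·(H₀ − H) = 40 × (2.0000 − 1.8664) = 5.34 ms.

5 ms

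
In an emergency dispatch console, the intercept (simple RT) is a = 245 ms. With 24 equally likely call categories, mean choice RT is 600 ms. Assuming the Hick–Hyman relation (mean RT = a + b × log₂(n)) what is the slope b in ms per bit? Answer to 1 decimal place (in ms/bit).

log₂(24) = 4.5850 bits.
b = (RT − a)/log₂ n = (600 − 245) / 4.5850 = 77.427 ms/bit.

77.4 ms/bit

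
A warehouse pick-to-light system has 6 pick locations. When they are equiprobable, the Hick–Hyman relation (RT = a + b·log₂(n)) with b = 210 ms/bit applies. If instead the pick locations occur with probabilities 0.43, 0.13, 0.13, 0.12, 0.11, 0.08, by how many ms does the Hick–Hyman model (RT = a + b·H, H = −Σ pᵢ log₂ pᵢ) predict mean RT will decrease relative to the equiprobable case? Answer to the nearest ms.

60 ms

The RT saving is b·ΔH. Equiprobable H₀ = log₂(6) = 2.5850 bits; with the given probabilities H = 2.2977 bits.
b·(H₀ − H) = 210 × (2.5850 − 2.2977) = 60.32 ms.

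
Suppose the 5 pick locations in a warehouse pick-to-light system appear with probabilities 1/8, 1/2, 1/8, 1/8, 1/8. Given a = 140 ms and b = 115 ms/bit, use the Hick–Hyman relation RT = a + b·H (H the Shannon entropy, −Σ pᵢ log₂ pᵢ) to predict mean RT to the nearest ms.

Each term −pᵢ log₂ pᵢ: 0.125·3 + 0.5·1 + 0.125·3 + 0.125·3 + 0.125·3; summed, H = 2.000 bits.
Mean RT = a + bH = 140 + 115·2.000 = 370.00 ms.

370 ms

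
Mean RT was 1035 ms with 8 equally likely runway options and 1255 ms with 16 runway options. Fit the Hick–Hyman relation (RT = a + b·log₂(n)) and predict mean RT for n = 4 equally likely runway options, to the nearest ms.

RT is linear in log₂ n, so two points fix the line:
  b = (1255 − 1035) / (log₂ 16 − log₂ 8) = 220 / (4 − 3) = 220 ms/bit
  a = 1035 − 220 × 3 = 375 ms
Then RT(4) = 375 + 220 × log₂ 4 = 375 + 220 × 2 ≈ 815.000 ms.

815 ms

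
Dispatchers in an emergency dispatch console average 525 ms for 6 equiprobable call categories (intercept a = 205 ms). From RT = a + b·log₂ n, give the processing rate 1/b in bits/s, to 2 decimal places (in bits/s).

8.08 bits/s

Choice component = 525 − 205 = 320 ms over log₂(6) = 2.5850 bits.
b = 320 / 2.5850 = 123.793 ms/bit, so 1/b = 8.078 bits/s.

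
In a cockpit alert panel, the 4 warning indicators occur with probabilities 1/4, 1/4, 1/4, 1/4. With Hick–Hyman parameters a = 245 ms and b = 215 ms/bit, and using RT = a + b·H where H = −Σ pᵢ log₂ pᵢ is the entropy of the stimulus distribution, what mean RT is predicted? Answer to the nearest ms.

675 ms

H = −Σ pᵢ log₂ pᵢ = 0.25·2 + 0.25·2 + 0.25·2 + 0.25·2 = 2.000 bits.
RT = 245 + 215 × 2.000 = 675.00 ms.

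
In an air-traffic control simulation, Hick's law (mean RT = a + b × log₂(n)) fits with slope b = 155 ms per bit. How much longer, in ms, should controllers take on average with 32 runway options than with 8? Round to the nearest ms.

ΔRT = (a + b log₂ n₂) − (a + b log₂ n₁) = b·(log₂ n₂ − log₂ n₁).
log₂(32) − log₂(8) = log₂(32/8) = log₂(4) = 2.
ΔRT = 155 × 2.0000 = 310.000 ms.

310 ms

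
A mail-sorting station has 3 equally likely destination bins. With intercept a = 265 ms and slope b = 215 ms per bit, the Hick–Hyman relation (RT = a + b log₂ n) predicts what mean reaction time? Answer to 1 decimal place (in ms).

log₂(3) = 1.5850 bits, so RT = 265 + 215 × 1.5850 ≈ 605.767 ms.

605.8 ms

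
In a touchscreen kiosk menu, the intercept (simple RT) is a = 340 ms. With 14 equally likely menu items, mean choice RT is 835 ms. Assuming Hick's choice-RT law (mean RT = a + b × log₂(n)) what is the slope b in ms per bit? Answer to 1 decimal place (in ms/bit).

130.0 ms/bit

b = (835 − 340) / log₂(14) = 495 / 3.8074 = 130.012 ms/bit.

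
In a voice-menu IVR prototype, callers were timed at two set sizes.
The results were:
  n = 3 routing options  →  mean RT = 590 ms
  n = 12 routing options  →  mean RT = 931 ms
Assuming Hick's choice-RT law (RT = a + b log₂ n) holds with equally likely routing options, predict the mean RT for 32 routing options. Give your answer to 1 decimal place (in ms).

1172.3 ms

With log₂ n on the abscissa the relation is linear; from the two conditions:
  b = (931 − 590) / (log₂ 12 − log₂ 3) = 341 / (3.5850 − 1.5850) = 170.500 ms/bit
  a = 590 − 170.500 × 1.5850 = 319.764 ms
Then RT(32) = 319.764 + 170.500 × log₂ 32 = 319.764 + 170.500 × 5 ≈ 1172.264 ms.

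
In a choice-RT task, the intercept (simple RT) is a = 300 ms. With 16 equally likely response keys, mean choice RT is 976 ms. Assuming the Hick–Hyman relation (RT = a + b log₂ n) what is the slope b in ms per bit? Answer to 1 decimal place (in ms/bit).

169.0 ms/bit

b = (976 − 300) / log₂(16) = 676 / 4 = 169.000 ms/bit.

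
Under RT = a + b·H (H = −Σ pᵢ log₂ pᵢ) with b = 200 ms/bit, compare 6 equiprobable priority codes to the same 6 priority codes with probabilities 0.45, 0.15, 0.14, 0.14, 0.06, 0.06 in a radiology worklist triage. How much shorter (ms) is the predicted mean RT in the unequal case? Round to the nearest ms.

75 ms

The RT saving is b·ΔH. Equiprobable H₀ = log₂(6) = 2.5850 bits; with the given probabilities H = 2.2102 bits.
b·(H₀ − H) = 200 × (2.5850 − 2.2102) = 74.95 ms.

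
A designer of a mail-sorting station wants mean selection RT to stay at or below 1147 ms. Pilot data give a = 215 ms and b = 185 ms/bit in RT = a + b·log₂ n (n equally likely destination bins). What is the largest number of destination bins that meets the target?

32

185·log₂ n ≤ 1147 − 215 = 932, giving log₂ n ≤ 5.0378 and n ≤ 32.850. The largest whole number is 32.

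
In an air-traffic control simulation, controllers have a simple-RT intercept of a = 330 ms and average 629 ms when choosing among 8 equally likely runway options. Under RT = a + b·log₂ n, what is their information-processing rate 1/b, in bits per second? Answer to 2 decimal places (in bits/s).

Choice component = 629 − 330 = 299 ms over log₂(8) = 3 bits.
b = 299 / 3 = 99.667 ms/bit, so 1/b = 10.033 bits/s.

10.03 bits/s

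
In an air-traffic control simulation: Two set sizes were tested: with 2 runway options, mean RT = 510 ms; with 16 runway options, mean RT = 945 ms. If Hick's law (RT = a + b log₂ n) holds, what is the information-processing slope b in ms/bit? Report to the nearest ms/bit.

The slope on a log₂ axis is (945 − 510) / (4 − 1) = 145 ms/bit.

145 ms/bit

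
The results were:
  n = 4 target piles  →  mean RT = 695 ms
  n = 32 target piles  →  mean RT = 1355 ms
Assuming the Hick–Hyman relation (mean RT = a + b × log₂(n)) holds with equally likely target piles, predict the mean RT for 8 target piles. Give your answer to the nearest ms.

Fit slope and intercept:
  b = (1355 − 695) / (log₂ 32 − log₂ 4) = 660 / (5 − 2) = 220 ms/bit
  a = 695 − 220 × 2 = 255 ms
Then RT(8) = 255 + 220 × log₂ 8 = 255 + 220 × 3 ≈ 915.000 ms.

915 ms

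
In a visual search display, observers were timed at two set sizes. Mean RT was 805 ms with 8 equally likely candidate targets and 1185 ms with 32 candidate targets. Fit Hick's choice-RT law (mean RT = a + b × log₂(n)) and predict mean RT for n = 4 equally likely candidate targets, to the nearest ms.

615 ms

RT is linear in log₂ n, so two points fix the line:
  b = (1185 − 805) / (log₂ 32 − log₂ 8) = 380 / (5 − 3) = 190 ms/bit
  a = 805 − 190 × 3 = 235 ms
Then RT(4) = 235 + 190 × log₂ 4 = 235 + 190 × 2 ≈ 615.000 ms.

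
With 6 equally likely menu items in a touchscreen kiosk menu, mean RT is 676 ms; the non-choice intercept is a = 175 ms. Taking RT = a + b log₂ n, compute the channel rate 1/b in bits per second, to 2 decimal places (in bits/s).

b = (676 − 175)/log₂ 6 = 501/2.5850 = 193.813 ms per bit = 0.19381 s/bit; the reciprocal is 5.160 bits/s.

5.16 bits/s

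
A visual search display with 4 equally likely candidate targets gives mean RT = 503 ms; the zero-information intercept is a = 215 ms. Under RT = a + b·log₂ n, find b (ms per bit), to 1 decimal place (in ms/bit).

4 alternatives carry log₂ 4 = 2 bits; the choice cost is 503 − 215 = 288 ms, so b = 288/2 = 144.000 ms/bit.

144.0 ms/bit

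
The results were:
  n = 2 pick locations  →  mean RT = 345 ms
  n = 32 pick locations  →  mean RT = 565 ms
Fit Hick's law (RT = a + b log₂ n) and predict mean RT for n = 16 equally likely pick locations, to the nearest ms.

Fit slope and intercept:
  b = (565 − 345) / (log₂ 32 − log₂ 2) = 220 / (5 − 1) = 55 ms/bit
  a = 345 − 55 × 1 = 290 ms
Then RT(16) = 290 + 55 × log₂ 16 = 290 + 55 × 4 ≈ 510.000 ms.

510 ms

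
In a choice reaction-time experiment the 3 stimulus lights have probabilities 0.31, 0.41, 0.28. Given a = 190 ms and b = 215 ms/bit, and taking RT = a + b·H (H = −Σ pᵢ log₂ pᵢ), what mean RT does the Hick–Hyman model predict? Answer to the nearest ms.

527 ms

H = 0.31·log₂(1/0.31) + 0.41·log₂(1/0.41) + 0.28·log₂(1/0.28) = 1.5654 bits.
RT = 190 + 215 × 1.5654 = 526.56 ms.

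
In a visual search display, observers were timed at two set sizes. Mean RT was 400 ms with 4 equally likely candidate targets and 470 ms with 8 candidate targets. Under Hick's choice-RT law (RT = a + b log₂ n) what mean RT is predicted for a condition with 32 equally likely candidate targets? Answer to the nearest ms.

610 ms

Fit slope and intercept:
  b = (470 − 400) / (log₂ 8 − log₂ 4) = 70 / (3 − 2) = 70 ms/bit
  a = 400 − 70 × 2 = 260 ms
Then RT(32) = 260 + 70 × log₂ 32 = 260 + 70 × 5 ≈ 610.000 ms.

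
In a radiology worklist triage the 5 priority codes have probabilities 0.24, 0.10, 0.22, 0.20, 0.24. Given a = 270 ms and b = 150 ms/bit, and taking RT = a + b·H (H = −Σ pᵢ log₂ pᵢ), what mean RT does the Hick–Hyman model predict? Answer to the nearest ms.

610 ms

Entropy contributions −pᵢ log₂ pᵢ: 0.4941, 0.3322, 0.4806, 0.4644, 0.4941; sum H = 2.2654 bits.
RT = a + bH = 270 + 150·2.2654 = 609.81 ms.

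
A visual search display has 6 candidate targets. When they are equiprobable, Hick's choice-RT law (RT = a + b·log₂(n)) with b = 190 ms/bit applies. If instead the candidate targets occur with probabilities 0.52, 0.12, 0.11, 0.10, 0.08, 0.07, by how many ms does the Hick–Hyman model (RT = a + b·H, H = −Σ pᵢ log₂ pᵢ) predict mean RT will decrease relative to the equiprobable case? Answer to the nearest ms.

92 ms

The RT saving is b·ΔH. Equiprobable H₀ = log₂(6) = 2.5850 bits; with the given probabilities H = 2.1002 bits.
b·(H₀ − H) = 190 × (2.5850 − 2.1002) = 92.11 ms.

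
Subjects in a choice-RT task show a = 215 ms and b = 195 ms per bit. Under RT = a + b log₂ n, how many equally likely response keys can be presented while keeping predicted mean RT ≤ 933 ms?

Information budget: (933 − 215)/195 = 3.6821 bits, so n ≤ 2^3.6821 = 12.835 → at most 12.

12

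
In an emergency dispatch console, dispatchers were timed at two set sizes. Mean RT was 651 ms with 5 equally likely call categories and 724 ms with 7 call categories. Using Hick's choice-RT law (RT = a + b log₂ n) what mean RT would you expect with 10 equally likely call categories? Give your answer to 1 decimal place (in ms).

Solve the two-equation system in a and b:
  b = (724 − 651) / (log₂ 7 − log₂ 5) = 73 / (2.8074 − 2.3219) = 150.383 ms/bit
  a = 651 − 150.383 × 2.3219 = 301.821 ms
Then RT(10) = 301.821 + 150.383 × log₂ 10 = 301.821 + 150.383 × 3.3219 ≈ 801.383 ms.

801.4 ms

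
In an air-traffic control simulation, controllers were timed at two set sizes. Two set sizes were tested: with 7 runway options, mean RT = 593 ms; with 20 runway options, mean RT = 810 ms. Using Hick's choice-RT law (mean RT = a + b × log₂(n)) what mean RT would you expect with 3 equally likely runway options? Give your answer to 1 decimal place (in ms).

417.9 ms

With log₂ n on the abscissa the relation is linear; from the two conditions:
  b = (810 − 593) / (log₂ 20 − log₂ 7) = 217 / (4.3219 − 2.8074) = 143.275 ms/bit
  a = 593 − 143.275 × 2.8074 = 190.777 ms
Then RT(3) = 190.777 + 143.275 × log₂ 3 = 190.777 + 143.275 × 1.5850 ≈ 417.862 ms.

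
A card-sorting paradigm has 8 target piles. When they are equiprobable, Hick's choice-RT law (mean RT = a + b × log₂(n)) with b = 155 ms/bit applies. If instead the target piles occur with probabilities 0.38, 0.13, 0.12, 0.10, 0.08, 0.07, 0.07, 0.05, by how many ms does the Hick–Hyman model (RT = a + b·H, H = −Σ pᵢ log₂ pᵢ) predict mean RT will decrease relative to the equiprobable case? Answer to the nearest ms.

Equiprobable entropy H₀ = log₂ 8 = 3.0000 bits.
Skewed entropy H = −Σ pᵢ log₂ pᵢ = 2.6571 bits.
ΔRT = b·(H₀ − H) = 155 × 0.3429 = 53.15 ms.

53 ms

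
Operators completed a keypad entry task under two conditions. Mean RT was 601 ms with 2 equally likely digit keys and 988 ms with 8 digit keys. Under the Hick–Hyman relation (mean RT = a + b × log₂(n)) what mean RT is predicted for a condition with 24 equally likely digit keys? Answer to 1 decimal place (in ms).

With log₂ n on the abscissa the relation is linear; from the two conditions:
  b = (988 − 601) / (log₂ 8 − log₂ 2) = 387 / (3 − 1) = 193.500 ms/bit
  a = 601 − 193.500 × 1 = 407.500 ms
Then RT(24) = 407.500 + 193.500 × log₂ 24 = 407.500 + 193.500 × 4.5850 ≈ 1294.690 ms.

1294.7 ms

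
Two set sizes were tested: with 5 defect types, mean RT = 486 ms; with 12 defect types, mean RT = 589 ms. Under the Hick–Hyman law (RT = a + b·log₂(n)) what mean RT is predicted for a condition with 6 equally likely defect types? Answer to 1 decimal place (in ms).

507.5 ms

With log₂ n on the abscissa the relation is linear; from the two conditions:
  b = (589 − 486) / (log₂ 12 − log₂ 5) = 103 / (3.5850 − 2.3219) = 81.550 ms/bit
  a = 486 − 81.550 × 2.3219 = 296.648 ms
Then RT(6) = 296.648 + 81.550 × log₂ 6 = 296.648 + 81.550 × 2.5850 ≈ 507.450 ms.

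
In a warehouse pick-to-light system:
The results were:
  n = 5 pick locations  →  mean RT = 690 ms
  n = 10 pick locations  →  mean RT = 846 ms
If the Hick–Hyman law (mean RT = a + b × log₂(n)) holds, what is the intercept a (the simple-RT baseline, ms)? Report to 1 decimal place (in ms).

327.8 ms

The slope on a log₂ axis is (846 − 690) / (3.3219 − 2.3219) = 156.000 ms/bit.
Intercept: a = 690 − 156.000·log₂(5) = 327.779 ms.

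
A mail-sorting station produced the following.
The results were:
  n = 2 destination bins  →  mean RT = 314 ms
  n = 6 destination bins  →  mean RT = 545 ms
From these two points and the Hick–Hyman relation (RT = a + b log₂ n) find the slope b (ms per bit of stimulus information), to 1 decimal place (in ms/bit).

The slope on a log₂ axis is (545 − 314) / (2.5850 − 1) = 145.745 ms/bit.

145.7 ms/bit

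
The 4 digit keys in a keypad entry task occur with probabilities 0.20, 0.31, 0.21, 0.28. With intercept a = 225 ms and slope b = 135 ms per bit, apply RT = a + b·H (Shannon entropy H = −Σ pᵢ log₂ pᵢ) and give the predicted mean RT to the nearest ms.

492 ms

H = 0.20·log₂(1/0.20) + 0.31·log₂(1/0.31) + 0.21·log₂(1/0.21) + 0.28·log₂(1/0.28) = 1.9752 bits.
RT = 225 + 135 × 1.9752 = 491.66 ms.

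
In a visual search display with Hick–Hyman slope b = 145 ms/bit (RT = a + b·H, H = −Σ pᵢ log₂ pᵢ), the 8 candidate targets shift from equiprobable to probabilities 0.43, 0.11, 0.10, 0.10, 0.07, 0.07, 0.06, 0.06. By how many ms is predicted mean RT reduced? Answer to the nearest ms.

63 ms

The RT saving is b·ΔH. Equiprobable H₀ = log₂(8) = 3.0000 bits; with the given probabilities H = 2.5624 bits.
b·(H₀ − H) = 145 × (3.0000 − 2.5624) = 63.45 ms.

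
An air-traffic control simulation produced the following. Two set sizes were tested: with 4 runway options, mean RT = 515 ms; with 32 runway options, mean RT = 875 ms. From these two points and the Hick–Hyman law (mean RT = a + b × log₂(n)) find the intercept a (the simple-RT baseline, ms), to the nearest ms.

275 ms

The slope on a log₂ axis is (875 − 515) / (5 − 2) = 120 ms/bit.
Intercept: a = 515 − 120·log₂(4) = 275.000 ms.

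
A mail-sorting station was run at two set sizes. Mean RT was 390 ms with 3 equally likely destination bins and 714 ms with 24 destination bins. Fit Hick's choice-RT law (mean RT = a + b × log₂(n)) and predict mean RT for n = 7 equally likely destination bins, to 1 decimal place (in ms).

522.0 ms

RT is linear in log₂ n, so two points fix the line:
  b = (714 − 390) / (log₂ 24 − log₂ 3) = 324 / (4.5850 − 1.5850) = 108.000 ms/bit
  a = 390 − 108.000 × 1.5850 = 218.824 ms
Then RT(7) = 218.824 + 108.000 × log₂ 7 = 218.824 + 108.000 × 2.8074 ≈ 522.018 ms.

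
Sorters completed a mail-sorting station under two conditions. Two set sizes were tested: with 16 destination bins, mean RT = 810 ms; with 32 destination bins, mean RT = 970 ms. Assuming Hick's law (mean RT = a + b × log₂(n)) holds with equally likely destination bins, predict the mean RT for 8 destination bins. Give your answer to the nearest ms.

650 ms

Solve the two-equation system in a and b:
  b = (970 − 810) / (log₂ 32 − log₂ 16) = 160 / (5 − 4) = 160 ms/bit
  a = 810 − 160 × 4 = 170 ms
Then RT(8) = 170 + 160 × log₂ 8 = 170 + 160 × 3 ≈ 650.000 ms.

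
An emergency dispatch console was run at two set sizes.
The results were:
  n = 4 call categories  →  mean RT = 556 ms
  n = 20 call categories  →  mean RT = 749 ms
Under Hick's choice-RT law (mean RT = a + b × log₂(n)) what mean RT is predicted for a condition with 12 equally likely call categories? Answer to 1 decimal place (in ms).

RT is linear in log₂ n, so two points fix the line:
  b = (749 − 556) / (log₂ 20 − log₂ 4) = 193 / (4.3219 − 2) = 83.121 ms/bit
  a = 556 − 83.121 × 2 = 389.759 ms
Then RT(12) = 389.759 + 83.121 × log₂ 12 = 389.759 + 83.121 × 3.5850 ≈ 687.743 ms.

687.7 ms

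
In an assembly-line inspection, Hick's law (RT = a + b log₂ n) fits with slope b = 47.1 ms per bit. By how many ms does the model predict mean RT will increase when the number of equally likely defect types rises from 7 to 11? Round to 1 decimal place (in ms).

30.7 ms

The intercept a cancels: ΔRT = b·(log₂ n₂ − log₂ n₁) = b·log₂(n₂/n₁).
log₂(11) − log₂(7) = 3.4594 − 2.8074 = 0.6521.
ΔRT = 47.1 × 0.6521 = 30.713 ms.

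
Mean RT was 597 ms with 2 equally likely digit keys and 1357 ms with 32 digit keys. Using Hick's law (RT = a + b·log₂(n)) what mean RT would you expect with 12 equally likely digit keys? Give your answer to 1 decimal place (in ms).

1088.1 ms

Solve the two-equation system in a and b:
  b = (1357 − 597) / (log₂ 32 − log₂ 2) = 760 / (5 − 1) = 190.000 ms/bit
  a = 597 − 190.000 × 1 = 407.000 ms
Then RT(12) = 407.000 + 190.000 × log₂ 12 = 407.000 + 190.000 × 3.5850 ≈ 1088.143 ms.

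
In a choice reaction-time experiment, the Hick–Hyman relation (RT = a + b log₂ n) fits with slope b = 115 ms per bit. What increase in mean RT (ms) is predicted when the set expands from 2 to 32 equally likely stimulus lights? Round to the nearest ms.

460 ms

Only the slope matters, since a is common to both: ΔRT = b·log₂(n₂/n₁).
log₂(32) − log₂(2) = log₂(32/2) = log₂(16) = 4.
ΔRT = 115 × 4.0000 = 460.000 ms.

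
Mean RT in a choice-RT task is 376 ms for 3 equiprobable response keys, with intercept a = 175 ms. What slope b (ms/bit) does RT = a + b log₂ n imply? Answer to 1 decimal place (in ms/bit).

3 alternatives carry log₂ 3 = 1.5850 bits; the choice cost is 376 − 175 = 201 ms, so b = 201/1.5850 = 126.817 ms/bit.

126.8 ms/bit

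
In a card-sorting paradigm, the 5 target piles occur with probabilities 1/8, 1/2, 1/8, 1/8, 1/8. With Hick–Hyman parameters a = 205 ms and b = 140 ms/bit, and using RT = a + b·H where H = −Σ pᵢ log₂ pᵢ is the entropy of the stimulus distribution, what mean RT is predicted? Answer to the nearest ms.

485 ms

H = −Σ pᵢ log₂ pᵢ = 0.125·3 + 0.5·1 + 0.125·3 + 0.125·3 + 0.125·3 = 2.000 bits.
RT = 205 + 140 × 2.000 = 485.00 ms.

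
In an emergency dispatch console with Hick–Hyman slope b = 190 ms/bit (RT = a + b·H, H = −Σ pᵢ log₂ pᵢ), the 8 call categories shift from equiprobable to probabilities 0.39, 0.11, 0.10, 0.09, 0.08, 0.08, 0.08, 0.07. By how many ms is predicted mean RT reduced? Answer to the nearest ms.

63 ms

The RT saving is b·ΔH. Equiprobable H₀ = log₂(8) = 3.0000 bits; with the given probabilities H = 2.6680 bits.
b·(H₀ − H) = 190 × (3.0000 − 2.6680) = 63.08 ms.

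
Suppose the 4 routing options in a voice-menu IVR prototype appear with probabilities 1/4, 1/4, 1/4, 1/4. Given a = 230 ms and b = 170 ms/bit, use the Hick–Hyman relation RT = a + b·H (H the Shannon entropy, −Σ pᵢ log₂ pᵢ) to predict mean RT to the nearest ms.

Each term −pᵢ log₂ pᵢ: 0.25·2 + 0.25·2 + 0.25·2 + 0.25·2; summed, H = 2.000 bits.
Mean RT = a + bH = 230 + 170·2.000 = 570.00 ms.

570 ms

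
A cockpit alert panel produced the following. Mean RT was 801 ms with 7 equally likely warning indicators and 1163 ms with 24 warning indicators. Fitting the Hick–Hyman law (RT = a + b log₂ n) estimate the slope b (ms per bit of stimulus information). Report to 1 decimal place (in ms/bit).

b = (RT₂ − RT₁)/(log₂ n₂ − log₂ n₁) = (1163 − 801)/(4.5850 − 2.8074) = 203.644 ms/bit.

203.6 ms/bit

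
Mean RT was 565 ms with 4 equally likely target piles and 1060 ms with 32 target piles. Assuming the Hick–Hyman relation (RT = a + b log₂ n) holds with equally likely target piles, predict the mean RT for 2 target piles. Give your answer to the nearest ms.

400 ms

With log₂ n on the abscissa the relation is linear; from the two conditions:
  b = (1060 − 565) / (log₂ 32 − log₂ 4) = 495 / (5 − 2) = 165 ms/bit
  a = 565 − 165 × 2 = 235 ms
Then RT(2) = 235 + 165 × log₂ 2 = 235 + 165 × 1 ≈ 400.000 ms.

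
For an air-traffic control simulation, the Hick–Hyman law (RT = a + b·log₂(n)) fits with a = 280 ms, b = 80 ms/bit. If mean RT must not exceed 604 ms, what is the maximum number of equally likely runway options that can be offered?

16

80·log₂ n ≤ 604 − 280 = 324, giving log₂ n ≤ 4.0500 and n ≤ 16.564. The largest whole number is 16.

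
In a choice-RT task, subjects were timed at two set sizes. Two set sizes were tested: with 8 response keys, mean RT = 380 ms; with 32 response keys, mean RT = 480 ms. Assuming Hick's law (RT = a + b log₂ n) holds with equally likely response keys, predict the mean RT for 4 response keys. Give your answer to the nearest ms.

330 ms

Fit slope and intercept:
  b = (480 − 380) / (log₂ 32 − log₂ 8) = 100 / (5 − 3) = 50 ms/bit
  a = 380 − 50 × 3 = 230 ms
Then RT(4) = 230 + 50 × log₂ 4 = 230 + 50 × 2 ≈ 330.000 ms.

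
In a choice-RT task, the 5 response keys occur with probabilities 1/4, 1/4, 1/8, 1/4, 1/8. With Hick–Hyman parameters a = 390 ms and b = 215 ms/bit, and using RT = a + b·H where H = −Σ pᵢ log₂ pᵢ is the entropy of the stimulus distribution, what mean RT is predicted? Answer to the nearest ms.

Each term −pᵢ log₂ pᵢ: 0.25·2 + 0.25·2 + 0.125·3 + 0.25·2 + 0.125·3; summed, H = 2.250 bits.
Mean RT = a + bH = 390 + 215·2.250 = 873.75 ms.

874 ms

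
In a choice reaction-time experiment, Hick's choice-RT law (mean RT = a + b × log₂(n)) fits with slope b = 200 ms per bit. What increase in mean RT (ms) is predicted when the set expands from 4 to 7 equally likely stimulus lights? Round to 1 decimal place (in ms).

Only the slope matters, since a is common to both: ΔRT = b·log₂(n₂/n₁).
log₂(7) − log₂(4) = 2.8074 − 2 = 0.8074.
ΔRT = 200 × 0.8074 = 161.471 ms.

161.5 ms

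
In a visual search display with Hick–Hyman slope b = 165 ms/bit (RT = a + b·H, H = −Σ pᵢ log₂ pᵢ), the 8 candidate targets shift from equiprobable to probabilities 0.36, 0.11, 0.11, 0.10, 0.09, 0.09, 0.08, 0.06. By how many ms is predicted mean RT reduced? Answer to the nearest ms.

Equiprobable entropy H₀ = log₂ 8 = 3.0000 bits.
Skewed entropy H = −Σ pᵢ log₂ pᵢ = 2.7237 bits.
ΔRT = b·(H₀ − H) = 165 × 0.2763 = 45.58 ms.

46 ms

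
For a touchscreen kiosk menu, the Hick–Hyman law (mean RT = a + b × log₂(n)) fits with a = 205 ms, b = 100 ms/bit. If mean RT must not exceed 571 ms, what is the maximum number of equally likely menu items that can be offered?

Set 205 + 100·log₂ n ≤ 571 → log₂ n ≤ (571 − 205)/100 = 3.6600.
So n ≤ 2^3.6600 = 12.641; the largest integer n is 12.

12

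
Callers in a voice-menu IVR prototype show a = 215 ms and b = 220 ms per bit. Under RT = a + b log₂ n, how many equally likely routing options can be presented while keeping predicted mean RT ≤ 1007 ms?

220·log₂ n ≤ 1007 − 215 = 792, giving log₂ n ≤ 3.6000 and n ≤ 12.126. The largest whole number is 12.

12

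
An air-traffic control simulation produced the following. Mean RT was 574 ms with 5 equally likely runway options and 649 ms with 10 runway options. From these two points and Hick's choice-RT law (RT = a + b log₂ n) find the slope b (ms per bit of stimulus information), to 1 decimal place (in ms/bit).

75.0 ms/bit

The slope on a log₂ axis is (649 − 574) / (3.3219 − 2.3219) = 75.000 ms/bit.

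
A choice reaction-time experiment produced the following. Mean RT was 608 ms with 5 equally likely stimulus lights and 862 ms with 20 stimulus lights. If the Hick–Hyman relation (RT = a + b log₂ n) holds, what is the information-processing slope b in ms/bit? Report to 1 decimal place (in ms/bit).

127.0 ms/bit

b = (RT₂ − RT₁)/(log₂ n₂ − log₂ n₁) = (862 − 608)/(4.3219 − 2.3219) = 127.000 ms/bit.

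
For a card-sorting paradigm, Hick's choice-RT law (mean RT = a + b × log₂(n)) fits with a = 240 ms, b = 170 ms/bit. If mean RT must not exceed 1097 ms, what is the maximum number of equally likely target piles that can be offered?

Set 240 + 170·log₂ n ≤ 1097 → log₂ n ≤ (1097 − 240)/170 = 5.0412.
So n ≤ 2^5.0412 = 32.926; the largest integer n is 32.

32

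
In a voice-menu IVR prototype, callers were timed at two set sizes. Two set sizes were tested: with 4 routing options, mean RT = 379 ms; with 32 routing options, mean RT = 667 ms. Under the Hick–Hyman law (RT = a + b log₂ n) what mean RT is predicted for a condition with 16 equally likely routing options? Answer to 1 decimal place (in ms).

RT is linear in log₂ n, so two points fix the line:
  b = (667 − 379) / (log₂ 32 − log₂ 4) = 288 / (5 − 2) = 96.000 ms/bit
  a = 379 − 96.000 × 2 = 187.000 ms
Then RT(16) = 187.000 + 96.000 × log₂ 16 = 187.000 + 96.000 × 4 ≈ 571.000 ms.

571.0 ms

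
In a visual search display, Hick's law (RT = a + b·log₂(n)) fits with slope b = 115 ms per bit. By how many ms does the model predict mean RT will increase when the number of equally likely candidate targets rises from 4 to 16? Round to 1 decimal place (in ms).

230.0 ms

Only the slope matters, since a is common to both: ΔRT = b·log₂(n₂/n₁).
log₂(16) − log₂(4) = log₂(16/4) = log₂(4) = 2.
ΔRT = 115 × 2.0000 = 230.000 ms.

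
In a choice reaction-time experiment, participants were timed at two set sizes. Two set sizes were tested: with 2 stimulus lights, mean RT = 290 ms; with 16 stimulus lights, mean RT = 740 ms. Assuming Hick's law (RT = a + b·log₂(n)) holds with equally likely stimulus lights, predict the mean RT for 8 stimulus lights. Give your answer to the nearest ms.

Fit slope and intercept:
  b = (740 − 290) / (log₂ 16 − log₂ 2) = 450 / (4 − 1) = 150 ms/bit
  a = 290 − 150 × 1 = 140 ms
Then RT(8) = 140 + 150 × log₂ 8 = 140 + 150 × 3 ≈ 590.000 ms.

590 ms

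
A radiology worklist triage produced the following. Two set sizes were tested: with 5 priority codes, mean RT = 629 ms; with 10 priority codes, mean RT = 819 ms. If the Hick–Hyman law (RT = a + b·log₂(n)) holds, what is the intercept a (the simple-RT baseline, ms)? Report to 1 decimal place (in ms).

187.8 ms

The slope on a log₂ axis is (819 − 629) / (3.3219 − 2.3219) = 190.000 ms/bit.
a = RT₁ − b·log₂ n₁ = 629 − 190.000 × 2.3219 = 187.834 ms.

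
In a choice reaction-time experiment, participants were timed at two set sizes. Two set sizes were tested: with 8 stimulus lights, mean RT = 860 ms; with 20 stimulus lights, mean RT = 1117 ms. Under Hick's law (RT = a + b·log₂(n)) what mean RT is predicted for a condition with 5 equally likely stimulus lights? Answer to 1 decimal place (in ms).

728.2 ms

Solve the two-equation system in a and b:
  b = (1117 − 860) / (log₂ 20 − log₂ 8) = 257 / (4.3219 − 3) = 194.413 ms/bit
  a = 860 − 194.413 × 3 = 276.761 ms
Then RT(5) = 276.761 + 194.413 × log₂ 5 = 276.761 + 194.413 × 2.3219 ≈ 728.174 ms.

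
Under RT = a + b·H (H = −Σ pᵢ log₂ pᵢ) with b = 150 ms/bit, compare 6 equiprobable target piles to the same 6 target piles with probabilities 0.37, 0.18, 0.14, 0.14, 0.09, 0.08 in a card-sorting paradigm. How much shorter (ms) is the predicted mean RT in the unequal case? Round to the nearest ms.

The RT saving is b·ΔH. Equiprobable H₀ = log₂(6) = 2.5850 bits; with the given probabilities H = 2.3744 bits.
b·(H₀ − H) = 150 × (2.5850 − 2.3744) = 31.58 ms.

32 ms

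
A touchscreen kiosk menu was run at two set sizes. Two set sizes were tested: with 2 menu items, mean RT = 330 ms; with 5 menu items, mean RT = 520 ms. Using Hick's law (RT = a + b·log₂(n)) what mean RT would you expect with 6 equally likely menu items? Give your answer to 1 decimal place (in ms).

Fit slope and intercept:
  b = (520 − 330) / (log₂ 5 − log₂ 2) = 190 / (2.3219 − 1) = 143.729 ms/bit
  a = 330 − 143.729 × 1 = 186.271 ms
Then RT(6) = 186.271 + 143.729 × log₂ 6 = 186.271 + 143.729 × 2.5850 ≈ 557.806 ms.

557.8 ms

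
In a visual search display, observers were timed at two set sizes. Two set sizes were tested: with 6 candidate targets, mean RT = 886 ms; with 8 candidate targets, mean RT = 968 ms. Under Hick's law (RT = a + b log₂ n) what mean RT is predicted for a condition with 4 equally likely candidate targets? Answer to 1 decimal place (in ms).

Solve the two-equation system in a and b:
  b = (968 − 886) / (log₂ 8 − log₂ 6) = 82 / (3 − 2.5850) = 197.573 ms/bit
  a = 886 − 197.573 × 2.5850 = 375.282 ms
Then RT(4) = 375.282 + 197.573 × log₂ 4 = 375.282 + 197.573 × 2 ≈ 770.427 ms.

770.4 ms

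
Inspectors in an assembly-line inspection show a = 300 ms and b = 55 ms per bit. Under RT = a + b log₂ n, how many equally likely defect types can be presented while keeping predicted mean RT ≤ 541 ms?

20

Set 300 + 55·log₂ n ≤ 541 → log₂ n ≤ (541 − 300)/55 = 4.3818.
So n ≤ 2^4.3818 = 20.848; the largest integer n is 20.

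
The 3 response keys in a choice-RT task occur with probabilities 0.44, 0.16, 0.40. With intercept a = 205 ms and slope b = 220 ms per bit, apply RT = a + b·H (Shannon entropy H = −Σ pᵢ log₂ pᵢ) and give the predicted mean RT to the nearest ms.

529 ms

Entropy contributions −pᵢ log₂ pᵢ: 0.5211, 0.4230, 0.5288; sum H = 1.4729 bits.
RT = a + bH = 205 + 220·1.4729 = 529.05 ms.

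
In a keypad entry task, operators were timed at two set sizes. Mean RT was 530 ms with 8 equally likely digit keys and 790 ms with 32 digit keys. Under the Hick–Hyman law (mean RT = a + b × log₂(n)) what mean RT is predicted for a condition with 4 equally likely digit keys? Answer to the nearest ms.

400 ms

With log₂ n on the abscissa the relation is linear; from the two conditions:
  b = (790 − 530) / (log₂ 32 − log₂ 8) = 260 / (5 − 3) = 130 ms/bit
  a = 530 − 130 × 3 = 140 ms
Then RT(4) = 140 + 130 × log₂ 4 = 140 + 130 × 2 ≈ 400.000 ms.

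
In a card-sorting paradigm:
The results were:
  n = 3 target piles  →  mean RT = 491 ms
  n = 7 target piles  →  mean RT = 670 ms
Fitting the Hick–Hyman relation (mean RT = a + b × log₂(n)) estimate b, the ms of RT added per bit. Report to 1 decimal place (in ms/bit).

146.4 ms/bit

b = (RT₂ − RT₁)/(log₂ n₂ − log₂ n₁) = (670 − 491)/(2.8074 − 1.5850) = 146.434 ms/bit.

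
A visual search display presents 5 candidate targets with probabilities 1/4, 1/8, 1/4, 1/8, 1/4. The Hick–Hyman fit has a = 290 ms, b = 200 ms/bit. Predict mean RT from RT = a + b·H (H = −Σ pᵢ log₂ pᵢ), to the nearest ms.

740 ms

Each term −pᵢ log₂ pᵢ: 0.25·2 + 0.125·3 + 0.25·2 + 0.125·3 + 0.25·2; summed, H = 2.250 bits.
Mean RT = a + bH = 290 + 200·2.250 = 740.00 ms.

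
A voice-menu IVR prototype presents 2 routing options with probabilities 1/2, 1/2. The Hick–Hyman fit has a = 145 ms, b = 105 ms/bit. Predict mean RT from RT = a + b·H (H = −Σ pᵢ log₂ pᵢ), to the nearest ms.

H = −Σ pᵢ log₂ pᵢ = 0.5·1 + 0.5·1 = 1.000 bits.
RT = 145 + 105 × 1.000 = 250.00 ms.

250 ms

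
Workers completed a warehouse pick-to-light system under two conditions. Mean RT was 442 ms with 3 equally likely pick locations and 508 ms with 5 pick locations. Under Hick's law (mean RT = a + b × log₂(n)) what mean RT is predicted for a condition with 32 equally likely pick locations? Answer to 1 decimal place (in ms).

With log₂ n on the abscissa the relation is linear; from the two conditions:
  b = (508 − 442) / (log₂ 5 − log₂ 3) = 66 / (2.3219 − 1.5850) = 89.556 ms/bit
  a = 442 − 89.556 × 1.5850 = 300.056 ms
Then RT(32) = 300.056 + 89.556 × log₂ 32 = 300.056 + 89.556 × 5 ≈ 747.839 ms.

747.8 ms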